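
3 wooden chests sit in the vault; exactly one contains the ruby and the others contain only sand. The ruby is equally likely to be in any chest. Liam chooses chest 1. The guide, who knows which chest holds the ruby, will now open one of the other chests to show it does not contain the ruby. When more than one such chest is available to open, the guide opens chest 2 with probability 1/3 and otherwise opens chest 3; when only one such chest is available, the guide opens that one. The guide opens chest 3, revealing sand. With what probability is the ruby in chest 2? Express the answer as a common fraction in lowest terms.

Condition on the true location of the ruby.
If it is in chest 1 (prior 1/3): chest 2 is available but not opened, probability 2/3; weight (1/3)·(2/3) = 2/9.
If it is in chest 2 (prior 1/3): only chest 3 is available, probability 1; weight (1/3)·1 = 1/3.
If it is in chest 3 (prior 1/3): the guide opened chest 3, so this case is ruled out; weight (1/3)·0 = 0.
The weights sum to 5/9.
So P(the ruby in chest 2 | the guide opened chest 3) = (1/3) / (5/9) = 3/5.

3/5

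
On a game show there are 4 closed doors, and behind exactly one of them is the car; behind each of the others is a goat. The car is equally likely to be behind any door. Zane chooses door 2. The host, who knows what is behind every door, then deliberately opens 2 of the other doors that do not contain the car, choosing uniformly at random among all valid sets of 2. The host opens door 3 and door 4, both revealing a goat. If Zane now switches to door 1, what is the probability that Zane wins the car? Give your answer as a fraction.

Apply Bayes' rule, conditioning on where the car actually is.
If it is behind door 1 (prior 1/4): the host has no choice, probability 1; weight (1/4)·1 = 1/4.
If it is behind door 2 (prior 1/4): the host has 3 equally likely choices, so probability 1/3; weight (1/4)·(1/3) = 1/12.
If it is behind either of doors 3 and 4 (prior 1/4 each): that door was opened and seen not to hold the prize — ruled out; weight (1/4)·0 = 0 each.
The weights sum to 1/3.
So P(the car behind door 1 | the host opened door 3 and door 4) = (1/4) / (1/3) = 3/4.

3/4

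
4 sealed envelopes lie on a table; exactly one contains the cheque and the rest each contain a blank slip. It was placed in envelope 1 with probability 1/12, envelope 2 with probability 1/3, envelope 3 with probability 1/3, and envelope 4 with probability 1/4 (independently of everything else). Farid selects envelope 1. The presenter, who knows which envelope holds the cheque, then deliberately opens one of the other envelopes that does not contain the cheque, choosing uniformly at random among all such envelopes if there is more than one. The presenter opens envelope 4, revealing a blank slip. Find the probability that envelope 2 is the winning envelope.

6/13

Condition on the true location of the cheque.
If it is in envelope 1 (prior 1/12): the presenter has 3 equally likely choices, so probability 1/3; weight (1/12)·(1/3) = 1/36.
If it is in either of envelopes 2 and 3 (prior 1/3 each): the presenter has 2 equally likely choices, so probability 1/2; weight (1/3)·(1/2) = 1/6 each.
If it is in envelope 4 (prior 1/4): the presenter opened envelope 4, so this case is ruled out; weight (1/4)·0 = 0.
The weights sum to 13/36.
So P(the cheque in envelope 2 | the presenter opened envelope 4) = (1/6) / (13/36) = 6/13.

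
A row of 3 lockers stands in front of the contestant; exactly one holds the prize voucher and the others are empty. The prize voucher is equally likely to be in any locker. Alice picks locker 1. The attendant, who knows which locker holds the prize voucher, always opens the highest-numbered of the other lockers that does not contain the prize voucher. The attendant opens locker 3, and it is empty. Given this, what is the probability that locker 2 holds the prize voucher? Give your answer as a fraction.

Consider each possible location of the prize voucher in turn.
If it is in either of lockers 1 and 2 (prior 1/3 each): locker 3 is the highest-numbered option available, probability 1; weight (1/3)·1 = 1/3 each.
If it is in locker 3 (prior 1/3): the attendant opened locker 3, so this case is ruled out; weight (1/3)·0 = 0.
The weights sum to 2/3.
So P(the prize voucher in locker 2 | the attendant opened locker 3) = (1/3) / (2/3) = 1/2.

1/2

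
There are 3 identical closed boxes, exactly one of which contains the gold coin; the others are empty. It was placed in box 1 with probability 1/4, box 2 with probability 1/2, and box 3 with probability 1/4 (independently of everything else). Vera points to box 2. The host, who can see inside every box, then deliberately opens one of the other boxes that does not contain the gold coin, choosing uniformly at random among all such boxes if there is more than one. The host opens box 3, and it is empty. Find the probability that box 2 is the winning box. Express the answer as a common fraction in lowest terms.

1/2

Condition on the true location of the gold coin.
If it is in box 1 (prior 1/4): the host has no choice, probability 1; weight (1/4)·1 = 1/4.
If it is in box 2 (prior 1/2): the host has 2 equally likely choices, so probability 1/2; weight (1/2)·(1/2) = 1/4.
If it is in box 3 (prior 1/4): the host opened box 3, so this case is ruled out; weight (1/4)·0 = 0.
The weights sum to 1/2.
So P(the gold coin in box 2 | the host opened box 3) = (1/4) / (1/2) = 1/2.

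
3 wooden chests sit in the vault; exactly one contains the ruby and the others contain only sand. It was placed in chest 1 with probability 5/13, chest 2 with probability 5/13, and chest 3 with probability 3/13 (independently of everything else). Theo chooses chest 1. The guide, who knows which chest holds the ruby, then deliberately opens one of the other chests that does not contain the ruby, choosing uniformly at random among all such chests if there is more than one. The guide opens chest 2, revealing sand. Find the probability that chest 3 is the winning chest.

6/11

Apply Bayes' rule, conditioning on where the ruby actually is.
If it is in chest 1 (prior 5/13): the guide has 2 equally likely choices, so probability 1/2; weight (5/13)·(1/2) = 5/26.
If it is in chest 2 (prior 5/13): the guide opened chest 2, so this case is ruled out; weight (5/13)·0 = 0.
If it is in chest 3 (prior 3/13): the guide has no choice, probability 1; weight (3/13)·1 = 3/13.
The weights sum to 11/26.
So P(the ruby in chest 3 | the guide opened chest 2) = (3/13) / (11/26) = 6/11.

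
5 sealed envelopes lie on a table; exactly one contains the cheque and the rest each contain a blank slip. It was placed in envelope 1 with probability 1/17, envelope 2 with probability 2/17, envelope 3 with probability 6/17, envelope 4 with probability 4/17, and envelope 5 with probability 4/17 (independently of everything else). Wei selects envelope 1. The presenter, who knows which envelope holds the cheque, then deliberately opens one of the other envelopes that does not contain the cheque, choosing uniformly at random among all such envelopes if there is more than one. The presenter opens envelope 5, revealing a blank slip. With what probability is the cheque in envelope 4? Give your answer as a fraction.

Consider each possible location of the cheque in turn.
If it is in envelope 1 (prior 1/17): the presenter has 4 equally likely choices, so probability 1/4; weight (1/17)·(1/4) = 1/68.
If it is in envelope 2 (prior 2/17): the presenter has 3 equally likely choices, so probability 1/3; weight (2/17)·(1/3) = 2/51.
If it is in envelope 3 (prior 6/17): the presenter has 3 equally likely choices, so probability 1/3; weight (6/17)·(1/3) = 2/17.
If it is in envelope 4 (prior 4/17): the presenter has 3 equally likely choices, so probability 1/3; weight (4/17)·(1/3) = 4/51.
If it is in envelope 5 (prior 4/17): the presenter opened envelope 5, so this case is ruled out; weight (4/17)·0 = 0.
The weights sum to 1/4.
So P(the cheque in envelope 4 | the presenter opened envelope 5) = (4/51) / (1/4) = 16/51.

16/51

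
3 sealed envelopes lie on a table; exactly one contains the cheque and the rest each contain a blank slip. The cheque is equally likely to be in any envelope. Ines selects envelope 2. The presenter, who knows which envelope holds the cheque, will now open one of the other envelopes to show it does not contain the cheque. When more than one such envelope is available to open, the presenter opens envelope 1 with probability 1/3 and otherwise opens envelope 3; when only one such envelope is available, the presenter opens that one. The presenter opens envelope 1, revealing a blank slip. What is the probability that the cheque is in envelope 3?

Condition on the true location of the cheque.
If it is in envelope 1 (prior 1/3): the presenter opened envelope 1, so this case is ruled out; weight (1/3)·0 = 0.
If it is in envelope 2 (prior 1/3): envelope 1 is available, opened with probability 1/3; weight (1/3)·(1/3) = 1/9.
If it is in envelope 3 (prior 1/3): only envelope 1 is available, probability 1; weight (1/3)·1 = 1/3.
The weights sum to 4/9.
So P(the cheque in envelope 3 | the presenter opened envelope 1) = (1/3) / (4/9) = 3/4.

3/4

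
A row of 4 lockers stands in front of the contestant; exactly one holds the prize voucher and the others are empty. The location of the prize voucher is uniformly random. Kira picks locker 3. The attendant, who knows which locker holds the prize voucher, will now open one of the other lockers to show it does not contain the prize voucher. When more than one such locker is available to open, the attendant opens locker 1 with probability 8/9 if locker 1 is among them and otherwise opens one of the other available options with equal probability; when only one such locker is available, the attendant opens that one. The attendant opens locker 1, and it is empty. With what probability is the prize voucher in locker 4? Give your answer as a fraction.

Apply Bayes' rule, conditioning on where the prize voucher actually is.
If it is in locker 1 (prior 1/4): the attendant opened locker 1, so this case is ruled out; weight (1/4)·0 = 0.
If it is in any of lockers 2, 3, and 4 (prior 1/4 each): locker 1 is available, opened with probability 8/9; weight (1/4)·(8/9) = 2/9 each.
The weights sum to 2/3.
So P(the prize voucher in locker 4 | the attendant opened locker 1) = (2/9) / (2/3) = 1/3.

1/3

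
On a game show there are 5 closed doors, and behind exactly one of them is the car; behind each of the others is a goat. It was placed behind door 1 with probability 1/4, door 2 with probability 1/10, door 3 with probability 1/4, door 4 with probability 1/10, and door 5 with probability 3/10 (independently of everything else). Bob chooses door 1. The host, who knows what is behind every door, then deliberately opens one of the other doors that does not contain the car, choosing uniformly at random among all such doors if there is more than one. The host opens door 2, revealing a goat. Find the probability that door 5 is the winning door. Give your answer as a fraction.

24/67

Consider each possible location of the car in turn.
If it is behind door 1 (prior 1/4): the host has 4 equally likely choices, so probability 1/4; weight (1/4)·(1/4) = 1/16.
If it is behind door 2 (prior 1/10): the host opened door 2, so this case is ruled out; weight (1/10)·0 = 0.
If it is behind door 3 (prior 1/4): the host has 3 equally likely choices, so probability 1/3; weight (1/4)·(1/3) = 1/12.
If it is behind door 4 (prior 1/10): the host has 3 equally likely choices, so probability 1/3; weight (1/10)·(1/3) = 1/30.
If it is behind door 5 (prior 3/10): the host has 3 equally likely choices, so probability 1/3; weight (3/10)·(1/3) = 1/10.
The weights sum to 67/240.
So P(the car behind door 5 | the host opened door 2) = (1/10) / (67/240) = 24/67.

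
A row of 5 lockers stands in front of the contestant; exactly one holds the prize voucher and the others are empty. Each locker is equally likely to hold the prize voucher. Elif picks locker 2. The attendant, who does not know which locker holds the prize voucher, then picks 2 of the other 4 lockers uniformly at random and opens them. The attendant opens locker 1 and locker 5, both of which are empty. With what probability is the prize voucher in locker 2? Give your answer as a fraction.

Apply Bayes' rule, conditioning on where the prize voucher actually is.
If it is in either of lockers 1 and 5 (prior 1/5 each): that locker was opened and seen not to hold the prize — ruled out; weight (1/5)·0 = 0 each.
If it is in any of lockers 2, 3, and 4 (prior 1/5 each): the attendant picks exactly this set with probability 1/6 regardless, and none is the prize; weight (1/5)·(1/6) = 1/30 each.
The weights sum to 1/10.
So P(the prize voucher in locker 2 | the attendant opened locker 1 and locker 5) = (1/30) / (1/10) = 1/3.

1/3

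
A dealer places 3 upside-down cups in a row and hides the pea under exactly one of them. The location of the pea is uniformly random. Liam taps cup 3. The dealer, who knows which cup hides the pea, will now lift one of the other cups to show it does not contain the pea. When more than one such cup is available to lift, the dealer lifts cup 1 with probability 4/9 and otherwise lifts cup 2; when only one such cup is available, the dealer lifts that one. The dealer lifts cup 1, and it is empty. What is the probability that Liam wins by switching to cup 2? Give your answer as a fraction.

Condition on the true location of the pea.
If it is under cup 1 (prior 1/3): the dealer opened cup 1, so this case is ruled out; weight (1/3)·0 = 0.
If it is under cup 2 (prior 1/3): only cup 1 is available, probability 1; weight (1/3)·1 = 1/3.
If it is under cup 3 (prior 1/3): cup 1 is available, opened with probability 4/9; weight (1/3)·(4/9) = 4/27.
The weights sum to 13/27.
So P(the pea under cup 2 | the dealer opened cup 1) = (1/3) / (13/27) = 9/13.

9/13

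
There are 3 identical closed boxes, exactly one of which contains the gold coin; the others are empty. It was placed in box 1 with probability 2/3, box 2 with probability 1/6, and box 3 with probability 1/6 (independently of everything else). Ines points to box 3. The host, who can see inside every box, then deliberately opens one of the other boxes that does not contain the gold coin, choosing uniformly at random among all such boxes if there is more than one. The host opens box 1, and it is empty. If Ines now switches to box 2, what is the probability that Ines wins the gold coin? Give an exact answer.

Consider each possible location of the gold coin in turn.
If it is in box 1 (prior 2/3): the host opened box 1, so this case is ruled out; weight (2/3)·0 = 0.
If it is in box 2 (prior 1/6): the host has no choice, probability 1; weight (1/6)·1 = 1/6.
If it is in box 3 (prior 1/6): the host has 2 equally likely choices, so probability 1/2; weight (1/6)·(1/2) = 1/12.
The weights sum to 1/4.
So P(the gold coin in box 2 | the host opened box 1) = (1/6) / (1/4) = 2/3.

2/3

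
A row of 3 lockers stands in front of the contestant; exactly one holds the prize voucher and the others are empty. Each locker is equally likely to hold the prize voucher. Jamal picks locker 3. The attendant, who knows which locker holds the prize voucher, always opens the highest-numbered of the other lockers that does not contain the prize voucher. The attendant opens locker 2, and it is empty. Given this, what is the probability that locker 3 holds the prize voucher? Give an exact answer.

1/2

Apply Bayes' rule, conditioning on where the prize voucher actually is.
If it is in either of lockers 1 and 3 (prior 1/3 each): locker 2 is the highest-numbered option available, probability 1; weight (1/3)·1 = 1/3 each.
If it is in locker 2 (prior 1/3): the attendant opened locker 2, so this case is ruled out; weight (1/3)·0 = 0.
The weights sum to 2/3.
So P(the prize voucher in locker 3 | the attendant opened locker 2) = (1/3) / (2/3) = 1/2.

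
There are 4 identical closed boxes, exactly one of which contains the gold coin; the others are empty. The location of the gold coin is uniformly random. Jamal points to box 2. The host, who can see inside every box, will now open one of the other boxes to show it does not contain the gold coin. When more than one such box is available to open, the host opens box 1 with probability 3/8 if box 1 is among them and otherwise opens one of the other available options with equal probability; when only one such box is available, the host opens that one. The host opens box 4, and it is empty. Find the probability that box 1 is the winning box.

8/23

Consider each possible location of the gold coin in turn.
If it is in box 1 (prior 1/4): box 1 holds the prize so is unavailable; the host chooses uniformly among the 2 others, probability 1/2; weight (1/4)·(1/2) = 1/8.
If it is in box 2 (prior 1/4): box 1 is available but not opened; box 4 gets probability (1 − 3/8)/2 = 5/16; weight (1/4)·(5/16) = 5/64.
If it is in box 3 (prior 1/4): box 1 is available but not opened, probability 5/8; weight (1/4)·(5/8) = 5/32.
If it is in box 4 (prior 1/4): the host opened box 4, so this case is ruled out; weight (1/4)·0 = 0.
The weights sum to 23/64.
So P(the gold coin in box 1 | the host opened box 4) = (1/8) / (23/64) = 8/23.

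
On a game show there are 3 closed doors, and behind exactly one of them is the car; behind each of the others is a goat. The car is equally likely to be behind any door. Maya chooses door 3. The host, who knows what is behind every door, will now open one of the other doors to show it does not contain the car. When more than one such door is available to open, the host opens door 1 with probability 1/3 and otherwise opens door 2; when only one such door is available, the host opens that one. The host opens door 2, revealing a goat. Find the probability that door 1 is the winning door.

Apply Bayes' rule, conditioning on where the car actually is.
If it is behind door 1 (prior 1/3): only door 2 is available, probability 1; weight (1/3)·1 = 1/3.
If it is behind door 2 (prior 1/3): the host opened door 2, so this case is ruled out; weight (1/3)·0 = 0.
If it is behind door 3 (prior 1/3): door 1 is available but not opened, probability 2/3; weight (1/3)·(2/3) = 2/9.
The weights sum to 5/9.
So P(the car behind door 1 | the host opened door 2) = (1/3) / (5/9) = 3/5.

3/5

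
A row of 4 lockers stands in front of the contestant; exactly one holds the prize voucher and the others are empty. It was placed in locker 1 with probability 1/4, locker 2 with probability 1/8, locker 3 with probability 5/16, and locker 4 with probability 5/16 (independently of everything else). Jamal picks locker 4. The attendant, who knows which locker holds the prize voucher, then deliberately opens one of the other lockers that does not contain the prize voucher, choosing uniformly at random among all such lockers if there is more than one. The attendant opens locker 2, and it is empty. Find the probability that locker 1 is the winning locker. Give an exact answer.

Consider each possible location of the prize voucher in turn.
If it is in locker 1 (prior 1/4): the attendant has 2 equally likely choices, so probability 1/2; weight (1/4)·(1/2) = 1/8.
If it is in locker 2 (prior 1/8): the attendant opened locker 2, so this case is ruled out; weight (1/8)·0 = 0.
If it is in locker 3 (prior 5/16): the attendant has 2 equally likely choices, so probability 1/2; weight (5/16)·(1/2) = 5/32.
If it is in locker 4 (prior 5/16): the attendant has 3 equally likely choices, so probability 1/3; weight (5/16)·(1/3) = 5/48.
The weights sum to 37/96.
So P(the prize voucher in locker 1 | the attendant opened locker 2) = (1/8) / (37/96) = 12/37.

12/37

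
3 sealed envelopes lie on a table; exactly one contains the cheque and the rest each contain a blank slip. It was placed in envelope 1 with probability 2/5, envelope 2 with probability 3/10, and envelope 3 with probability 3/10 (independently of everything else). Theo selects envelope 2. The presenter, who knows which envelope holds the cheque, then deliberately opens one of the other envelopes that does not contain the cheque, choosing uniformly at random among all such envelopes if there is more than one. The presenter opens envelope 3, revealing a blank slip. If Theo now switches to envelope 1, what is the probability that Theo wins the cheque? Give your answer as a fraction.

Consider each possible location of the cheque in turn.
If it is in envelope 1 (prior 2/5): the presenter has no choice, probability 1; weight (2/5)·1 = 2/5.
If it is in envelope 2 (prior 3/10): the presenter has 2 equally likely choices, so probability 1/2; weight (3/10)·(1/2) = 3/20.
If it is in envelope 3 (prior 3/10): the presenter opened envelope 3, so this case is ruled out; weight (3/10)·0 = 0.
The weights sum to 11/20.
So P(the cheque in envelope 1 | the presenter opened envelope 3) = (2/5) / (11/20) = 8/11.

8/11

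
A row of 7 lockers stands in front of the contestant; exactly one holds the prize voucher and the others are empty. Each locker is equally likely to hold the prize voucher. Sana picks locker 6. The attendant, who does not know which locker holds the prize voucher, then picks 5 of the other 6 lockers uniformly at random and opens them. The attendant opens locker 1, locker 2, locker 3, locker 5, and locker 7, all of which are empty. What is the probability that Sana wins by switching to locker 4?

Because the attendant chose which lockers to open without knowing where the prize voucher is, the choice is independent of the prize location. Learning that none of the 5 opened lockers holds the prize voucher simply rules out those 5 locations and leaves the remaining 2 lockers still equally likely by symmetry.
So P(the prize voucher in locker 4) = 1/2.

1/2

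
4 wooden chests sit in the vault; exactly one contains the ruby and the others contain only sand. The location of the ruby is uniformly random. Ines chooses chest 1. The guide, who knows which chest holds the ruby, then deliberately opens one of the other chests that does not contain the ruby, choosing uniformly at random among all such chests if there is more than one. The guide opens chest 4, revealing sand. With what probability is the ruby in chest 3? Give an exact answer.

Consider each possible location of the ruby in turn.
If it is in chest 1 (prior 1/4): the guide has 3 equally likely choices, so probability 1/3; weight (1/4)·(1/3) = 1/12.
If it is in either of chests 2 and 3 (prior 1/4 each): the guide has 2 equally likely choices, so probability 1/2; weight (1/4)·(1/2) = 1/8 each.
If it is in chest 4 (prior 1/4): the guide opened chest 4, so this case is ruled out; weight (1/4)·0 = 0.
The weights sum to 1/3.
So P(the ruby in chest 3 | the guide opened chest 4) = (1/8) / (1/3) = 3/8.

3/8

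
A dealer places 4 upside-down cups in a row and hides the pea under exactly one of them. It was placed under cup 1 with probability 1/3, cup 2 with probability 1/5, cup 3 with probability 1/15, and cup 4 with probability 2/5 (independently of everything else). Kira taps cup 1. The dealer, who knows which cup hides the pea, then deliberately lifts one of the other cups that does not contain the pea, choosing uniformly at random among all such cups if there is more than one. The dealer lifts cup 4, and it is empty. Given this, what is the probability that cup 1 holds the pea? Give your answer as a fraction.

Condition on the true location of the pea.
If it is under cup 1 (prior 1/3): the dealer has 3 equally likely choices, so probability 1/3; weight (1/3)·(1/3) = 1/9.
If it is under cup 2 (prior 1/5): the dealer has 2 equally likely choices, so probability 1/2; weight (1/5)·(1/2) = 1/10.
If it is under cup 3 (prior 1/15): the dealer has 2 equally likely choices, so probability 1/2; weight (1/15)·(1/2) = 1/30.
If it is under cup 4 (prior 2/5): the dealer opened cup 4, so this case is ruled out; weight (2/5)·0 = 0.
The weights sum to 11/45.
So P(the pea under cup 1 | the dealer opened cup 4) = (1/9) / (11/45) = 5/11.

5/11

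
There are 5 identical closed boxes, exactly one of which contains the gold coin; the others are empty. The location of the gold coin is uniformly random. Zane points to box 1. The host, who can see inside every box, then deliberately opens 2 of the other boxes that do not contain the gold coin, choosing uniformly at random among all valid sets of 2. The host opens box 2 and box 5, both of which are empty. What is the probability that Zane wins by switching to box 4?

2/5

Consider each possible location of the gold coin in turn.
If it is in box 1 (prior 1/5): the host has 6 equally likely choices, so probability 1/6; weight (1/5)·(1/6) = 1/30.
If it is in either of boxes 2 and 5 (prior 1/5 each): that box was opened and seen not to hold the prize — ruled out; weight (1/5)·0 = 0 each.
If it is in either of boxes 3 and 4 (prior 1/5 each): the host has 3 equally likely choices, so probability 1/3; weight (1/5)·(1/3) = 1/15 each.
The weights sum to 1/6.
So P(the gold coin in box 4 | the host opened box 2 and box 5) = (1/15) / (1/6) = 2/5.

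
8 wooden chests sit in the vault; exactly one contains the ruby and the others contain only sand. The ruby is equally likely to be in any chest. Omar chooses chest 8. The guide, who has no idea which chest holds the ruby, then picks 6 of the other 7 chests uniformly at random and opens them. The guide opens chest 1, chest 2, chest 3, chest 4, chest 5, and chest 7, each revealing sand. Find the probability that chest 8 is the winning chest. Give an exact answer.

Condition on the true location of the ruby.
If it is in any of chests 1, 2, 3, 4, 5, and 7 (prior 1/8 each): that chest was opened and seen not to hold the prize — ruled out; weight (1/8)·0 = 0 each.
If it is in either of chests 6 and 8 (prior 1/8 each): the guide picks exactly this set with probability 1/7 regardless, and none is the prize; weight (1/8)·(1/7) = 1/56 each.
The weights sum to 1/28.
So P(the ruby in chest 8 | the guide opened chest 1, chest 2, chest 3, chest 4, chest 5, and chest 7) = (1/56) / (1/28) = 1/2.

1/2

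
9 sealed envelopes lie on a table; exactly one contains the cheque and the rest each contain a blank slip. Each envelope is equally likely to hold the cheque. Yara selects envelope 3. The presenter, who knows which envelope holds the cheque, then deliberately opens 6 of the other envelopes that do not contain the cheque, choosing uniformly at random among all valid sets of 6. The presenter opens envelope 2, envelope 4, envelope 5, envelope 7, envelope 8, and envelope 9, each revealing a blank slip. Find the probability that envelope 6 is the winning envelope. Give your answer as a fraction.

4/9

Apply Bayes' rule, conditioning on where the cheque actually is.
If it is in either of envelopes 1 and 6 (prior 1/9 each): the presenter has 7 equally likely choices, so probability 1/7; weight (1/9)·(1/7) = 1/63 each.
If it is in any of envelopes 2, 4, 5, 7, 8, and 9 (prior 1/9 each): that envelope was opened and seen not to hold the prize — ruled out; weight (1/9)·0 = 0 each.
If it is in envelope 3 (prior 1/9): the presenter has 28 equally likely choices, so probability 1/28; weight (1/9)·(1/28) = 1/252.
The weights sum to 1/28.
So P(the cheque in envelope 6 | the presenter opened envelope 2, envelope 4, envelope 5, envelope 7, envelope 8, and envelope 9) = (1/63) / (1/28) = 4/9.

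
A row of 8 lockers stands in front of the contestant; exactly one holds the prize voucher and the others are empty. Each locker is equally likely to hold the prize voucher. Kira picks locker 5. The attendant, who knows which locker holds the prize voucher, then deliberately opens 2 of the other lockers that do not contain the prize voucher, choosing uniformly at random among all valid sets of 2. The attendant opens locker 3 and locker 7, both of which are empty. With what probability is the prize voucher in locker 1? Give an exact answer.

7/40

Consider each possible location of the prize voucher in turn.
If it is in any of lockers 1, 2, 4, 6, and 8 (prior 1/8 each): the attendant has 15 equally likely choices, so probability 1/15; weight (1/8)·(1/15) = 1/120 each.
If it is in either of lockers 3 and 7 (prior 1/8 each): that locker was opened and seen not to hold the prize — ruled out; weight (1/8)·0 = 0 each.
If it is in locker 5 (prior 1/8): the attendant has 21 equally likely choices, so probability 1/21; weight (1/8)·(1/21) = 1/168.
The weights sum to 1/21.
So P(the prize voucher in locker 1 | the attendant opened locker 3 and locker 7) = (1/120) / (1/21) = 7/40.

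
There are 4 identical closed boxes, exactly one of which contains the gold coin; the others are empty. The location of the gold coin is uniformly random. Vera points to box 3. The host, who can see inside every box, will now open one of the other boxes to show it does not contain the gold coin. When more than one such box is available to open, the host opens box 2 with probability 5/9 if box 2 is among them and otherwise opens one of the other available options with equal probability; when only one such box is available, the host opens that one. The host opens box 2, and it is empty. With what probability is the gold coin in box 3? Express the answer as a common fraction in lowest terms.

Apply Bayes' rule, conditioning on where the gold coin actually is.
If it is in any of boxes 1, 3, and 4 (prior 1/4 each): box 2 is available, opened with probability 5/9; weight (1/4)·(5/9) = 5/36 each.
If it is in box 2 (prior 1/4): the host opened box 2, so this case is ruled out; weight (1/4)·0 = 0.
The weights sum to 5/12.
So P(the gold coin in box 3 | the host opened box 2) = (5/36) / (5/12) = 1/3.

1/3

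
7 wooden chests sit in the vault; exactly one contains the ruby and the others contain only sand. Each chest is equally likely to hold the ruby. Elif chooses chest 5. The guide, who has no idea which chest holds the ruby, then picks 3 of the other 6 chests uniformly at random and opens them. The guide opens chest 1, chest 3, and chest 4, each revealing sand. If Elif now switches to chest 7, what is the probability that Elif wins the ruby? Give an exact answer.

Consider each possible location of the ruby in turn.
If it is in any of chests 1, 3, and 4 (prior 1/7 each): that chest was opened and seen not to hold the prize — ruled out; weight (1/7)·0 = 0 each.
If it is in any of chests 2, 5, 6, and 7 (prior 1/7 each): the guide picks exactly this set with probability 1/20 regardless, and none is the prize; weight (1/7)·(1/20) = 1/140 each.
The weights sum to 1/35.
So P(the ruby in chest 7 | the guide opened chest 1, chest 3, and chest 4) = (1/140) / (1/35) = 1/4.

1/4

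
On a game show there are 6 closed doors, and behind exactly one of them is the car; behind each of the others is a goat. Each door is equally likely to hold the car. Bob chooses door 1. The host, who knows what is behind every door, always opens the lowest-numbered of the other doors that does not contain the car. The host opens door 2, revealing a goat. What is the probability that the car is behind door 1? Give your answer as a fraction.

1/5

Condition on the true location of the car.
If it is behind any of doors 1, 3, 4, 5, and 6 (prior 1/6 each): door 2 is the lowest-numbered option available, probability 1; weight (1/6)·1 = 1/6 each.
If it is behind door 2 (prior 1/6): the host opened door 2, so this case is ruled out; weight (1/6)·0 = 0.
The weights sum to 5/6.
So P(the car behind door 1 | the host opened door 2) = (1/6) / (5/6) = 1/5.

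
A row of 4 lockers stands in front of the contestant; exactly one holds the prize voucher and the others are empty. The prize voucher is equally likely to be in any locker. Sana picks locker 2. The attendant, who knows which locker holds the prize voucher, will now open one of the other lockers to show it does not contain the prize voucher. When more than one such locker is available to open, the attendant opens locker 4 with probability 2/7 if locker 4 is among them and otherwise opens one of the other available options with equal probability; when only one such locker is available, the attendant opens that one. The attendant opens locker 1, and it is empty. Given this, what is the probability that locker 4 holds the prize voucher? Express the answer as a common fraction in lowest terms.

7/22

Condition on the true location of the prize voucher.
If it is in locker 1 (prior 1/4): the attendant opened locker 1, so this case is ruled out; weight (1/4)·0 = 0.
If it is in locker 2 (prior 1/4): locker 4 is available but not opened; locker 1 gets probability (1 − 2/7)/2 = 5/14; weight (1/4)·(5/14) = 5/56.
If it is in locker 3 (prior 1/4): locker 4 is available but not opened, probability 5/7; weight (1/4)·(5/7) = 5/28.
If it is in locker 4 (prior 1/4): locker 4 holds the prize so is unavailable; the attendant chooses uniformly among the 2 others, probability 1/2; weight (1/4)·(1/2) = 1/8.
The weights sum to 11/28.
So P(the prize voucher in locker 4 | the attendant opened locker 1) = (1/8) / (11/28) = 7/22.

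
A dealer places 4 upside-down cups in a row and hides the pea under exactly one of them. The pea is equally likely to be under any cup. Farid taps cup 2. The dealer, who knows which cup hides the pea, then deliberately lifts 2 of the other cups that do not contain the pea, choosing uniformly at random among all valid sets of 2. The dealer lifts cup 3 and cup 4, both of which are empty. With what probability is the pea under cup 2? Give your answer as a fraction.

Apply Bayes' rule, conditioning on where the pea actually is.
If it is under cup 1 (prior 1/4): the dealer has no choice, probability 1; weight (1/4)·1 = 1/4.
If it is under cup 2 (prior 1/4): the dealer has 3 equally likely choices, so probability 1/3; weight (1/4)·(1/3) = 1/12.
If it is under either of cups 3 and 4 (prior 1/4 each): that cup was opened and seen not to hold the prize — ruled out; weight (1/4)·0 = 0 each.
The weights sum to 1/3.
So P(the pea under cup 2 | the dealer opened cup 3 and cup 4) = (1/12) / (1/3) = 1/4.

1/4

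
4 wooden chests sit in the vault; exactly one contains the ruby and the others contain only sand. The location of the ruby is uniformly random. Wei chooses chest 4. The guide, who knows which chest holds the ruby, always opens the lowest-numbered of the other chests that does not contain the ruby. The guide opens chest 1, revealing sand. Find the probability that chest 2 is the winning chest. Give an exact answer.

Consider each possible location of the ruby in turn.
If it is in chest 1 (prior 1/4): the guide opened chest 1, so this case is ruled out; weight (1/4)·0 = 0.
If it is in any of chests 2, 3, and 4 (prior 1/4 each): chest 1 is the lowest-numbered option available, probability 1; weight (1/4)·1 = 1/4 each.
The weights sum to 3/4.
So P(the ruby in chest 2 | the guide opened chest 1) = (1/4) / (3/4) = 1/3.

1/3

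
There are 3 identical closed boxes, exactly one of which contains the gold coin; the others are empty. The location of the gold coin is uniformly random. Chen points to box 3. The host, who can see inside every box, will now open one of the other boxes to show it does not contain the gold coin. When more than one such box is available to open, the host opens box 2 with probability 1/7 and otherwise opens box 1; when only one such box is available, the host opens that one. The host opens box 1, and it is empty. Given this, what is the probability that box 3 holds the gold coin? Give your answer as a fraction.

6/13

Consider each possible location of the gold coin in turn.
If it is in box 1 (prior 1/3): the host opened box 1, so this case is ruled out; weight (1/3)·0 = 0.
If it is in box 2 (prior 1/3): only box 1 is available, probability 1; weight (1/3)·1 = 1/3.
If it is in box 3 (prior 1/3): box 2 is available but not opened, probability 6/7; weight (1/3)·(6/7) = 2/7.
The weights sum to 13/21.
So P(the gold coin in box 3 | the host opened box 1) = (2/7) / (13/21) = 6/13.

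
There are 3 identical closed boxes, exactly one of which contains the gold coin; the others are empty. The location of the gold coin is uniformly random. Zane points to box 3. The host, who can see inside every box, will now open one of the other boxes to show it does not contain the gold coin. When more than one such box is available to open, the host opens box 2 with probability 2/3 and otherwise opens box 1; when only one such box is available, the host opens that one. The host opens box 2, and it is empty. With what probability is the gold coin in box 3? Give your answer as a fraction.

Consider each possible location of the gold coin in turn.
If it is in box 1 (prior 1/3): only box 2 is available, probability 1; weight (1/3)·1 = 1/3.
If it is in box 2 (prior 1/3): the host opened box 2, so this case is ruled out; weight (1/3)·0 = 0.
If it is in box 3 (prior 1/3): box 2 is available, opened with probability 2/3; weight (1/3)·(2/3) = 2/9.
The weights sum to 5/9.
So P(the gold coin in box 3 | the host opened box 2) = (2/9) / (5/9) = 2/5.

2/5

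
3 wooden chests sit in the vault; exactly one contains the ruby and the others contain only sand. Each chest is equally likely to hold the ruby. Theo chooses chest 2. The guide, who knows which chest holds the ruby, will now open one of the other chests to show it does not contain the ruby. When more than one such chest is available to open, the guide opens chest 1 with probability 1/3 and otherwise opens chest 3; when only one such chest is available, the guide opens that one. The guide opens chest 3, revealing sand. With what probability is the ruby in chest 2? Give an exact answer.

2/5

Apply Bayes' rule, conditioning on where the ruby actually is.
If it is in chest 1 (prior 1/3): only chest 3 is available, probability 1; weight (1/3)·1 = 1/3.
If it is in chest 2 (prior 1/3): chest 1 is available but not opened, probability 2/3; weight (1/3)·(2/3) = 2/9.
If it is in chest 3 (prior 1/3): the guide opened chest 3, so this case is ruled out; weight (1/3)·0 = 0.
The weights sum to 5/9.
So P(the ruby in chest 2 | the guide opened chest 3) = (2/9) / (5/9) = 2/5.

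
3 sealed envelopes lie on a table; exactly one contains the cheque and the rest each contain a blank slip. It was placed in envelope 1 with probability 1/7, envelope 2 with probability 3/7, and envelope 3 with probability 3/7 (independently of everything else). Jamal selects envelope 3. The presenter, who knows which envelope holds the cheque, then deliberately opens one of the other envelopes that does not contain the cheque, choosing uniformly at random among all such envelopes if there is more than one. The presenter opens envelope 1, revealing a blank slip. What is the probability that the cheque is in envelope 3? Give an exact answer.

1/3

Apply Bayes' rule, conditioning on where the cheque actually is.
If it is in envelope 1 (prior 1/7): the presenter opened envelope 1, so this case is ruled out; weight (1/7)·0 = 0.
If it is in envelope 2 (prior 3/7): the presenter has no choice, probability 1; weight (3/7)·1 = 3/7.
If it is in envelope 3 (prior 3/7): the presenter has 2 equally likely choices, so probability 1/2; weight (3/7)·(1/2) = 3/14.
The weights sum to 9/14.
So P(the cheque in envelope 3 | the presenter opened envelope 1) = (3/14) / (9/14) = 1/3.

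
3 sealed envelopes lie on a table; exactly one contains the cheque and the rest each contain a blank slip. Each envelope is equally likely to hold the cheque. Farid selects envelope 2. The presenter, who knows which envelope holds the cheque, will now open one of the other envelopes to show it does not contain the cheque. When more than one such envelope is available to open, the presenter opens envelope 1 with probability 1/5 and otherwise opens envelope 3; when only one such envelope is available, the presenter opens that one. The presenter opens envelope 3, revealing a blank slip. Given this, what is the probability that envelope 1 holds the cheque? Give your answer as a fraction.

Consider each possible location of the cheque in turn.
If it is in envelope 1 (prior 1/3): only envelope 3 is available, probability 1; weight (1/3)·1 = 1/3.
If it is in envelope 2 (prior 1/3): envelope 1 is available but not opened, probability 4/5; weight (1/3)·(4/5) = 4/15.
If it is in envelope 3 (prior 1/3): the presenter opened envelope 3, so this case is ruled out; weight (1/3)·0 = 0.
The weights sum to 3/5.
So P(the cheque in envelope 1 | the presenter opened envelope 3) = (1/3) / (3/5) = 5/9.

5/9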